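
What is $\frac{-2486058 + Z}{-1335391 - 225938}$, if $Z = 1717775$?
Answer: $\frac{768283}{1561329} \approx 0.49207$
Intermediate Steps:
$\frac{-2486058 + Z}{-1335391 - 225938} = \frac{-2486058 + 1717775}{-1335391 - 225938} = - \frac{768283}{-1561329} = \left(-768283\right) \left(- \frac{1}{1561329}\right) = \frac{768283}{1561329}$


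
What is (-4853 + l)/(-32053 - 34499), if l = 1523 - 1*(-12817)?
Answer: -9487/66552 ≈ -0.14255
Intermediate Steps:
l = 14340 (l = 1523 + 12817 = 14340)
(-4853 + l)/(-32053 - 34499) = (-4853 + 14340)/(-32053 - 34499) = 9487/(-66552) = 9487*(-1/66552) = -9487/66552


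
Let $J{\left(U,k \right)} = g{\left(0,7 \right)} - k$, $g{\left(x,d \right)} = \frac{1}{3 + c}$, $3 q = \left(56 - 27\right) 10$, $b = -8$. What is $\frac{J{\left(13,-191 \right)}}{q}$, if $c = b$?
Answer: $\frac{1431}{725} \approx 1.9738$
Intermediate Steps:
$c = -8$
$q = \frac{290}{3}$ ($q = \frac{\left(56 - 27\right) 10}{3} = \frac{29 \cdot 10}{3} = \frac{1}{3} \cdot 290 = \frac{290}{3} \approx 96.667$)
$g{\left(x,d \right)} = - \frac{1}{5}$ ($g{\left(x,d \right)} = \frac{1}{3 - 8} = \frac{1}{-5} = - \frac{1}{5}$)
$J{\left(U,k \right)} = - \frac{1}{5} - k$
$\frac{J{\left(13,-191 \right)}}{q} = \frac{- \frac{1}{5} - -191}{\frac{290}{3}} = \left(- \frac{1}{5} + 191\right) \frac{3}{290} = \frac{954}{5} \cdot \frac{3}{290} = \frac{1431}{725}$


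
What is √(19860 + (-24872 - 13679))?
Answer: I*√18691 ≈ 136.72*I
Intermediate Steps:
√(19860 + (-24872 - 13679)) = √(19860 - 38551) = √(-18691) = I*√18691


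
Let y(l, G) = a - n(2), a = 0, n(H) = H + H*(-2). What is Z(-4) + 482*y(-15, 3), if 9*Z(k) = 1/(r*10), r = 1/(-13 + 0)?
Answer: 86747/90 ≈ 963.86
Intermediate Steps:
n(H) = -H (n(H) = H - 2*H = -H)
r = -1/13 (r = 1/(-13) = -1/13 ≈ -0.076923)
y(l, G) = 2 (y(l, G) = 0 - (-1)*2 = 0 - 1*(-2) = 0 + 2 = 2)
Z(k) = -13/90 (Z(k) = (1/(-1/13*10))/9 = (-13*⅒)/9 = (⅑)*(-13/10) = -13/90)
Z(-4) + 482*y(-15, 3) = -13/90 + 482*2 = -13/90 + 964 = 86747/90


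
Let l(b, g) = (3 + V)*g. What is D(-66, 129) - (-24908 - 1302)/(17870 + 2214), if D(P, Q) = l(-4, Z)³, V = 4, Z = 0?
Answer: 13105/10042 ≈ 1.3050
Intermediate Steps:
l(b, g) = 7*g (l(b, g) = (3 + 4)*g = 7*g)
D(P, Q) = 0 (D(P, Q) = (7*0)³ = 0³ = 0)
D(-66, 129) - (-24908 - 1302)/(17870 + 2214) = 0 - (-24908 - 1302)/(17870 + 2214) = 0 - (-26210)/20084 = 0 - 1*(-13105/10042) = 0 + 13105/10042 = 13105/10042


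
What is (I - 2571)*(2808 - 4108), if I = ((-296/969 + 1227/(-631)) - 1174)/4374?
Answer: 4469848173265150/1337217093 ≈ 3.3426e+6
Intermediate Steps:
I = -719205125/2674434186 (I = ((-296*1/969 + 1227*(-1/631)) - 1174)*(1/4374) = ((-296/969 - 1227/631) - 1174)*(1/4374) = (-1375739/611439 - 1174)*(1/4374) = -719205125/611439*1/4374 = -719205125/2674434186 ≈ -0.26892)
(I - 2571)*(2808 - 4108) = (-719205125/2674434186 - 2571)*(2808 - 4108) = -6876689497331/2674434186*(-1300) = 4469848173265150/1337217093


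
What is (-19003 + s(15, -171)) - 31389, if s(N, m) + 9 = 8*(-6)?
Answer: -50449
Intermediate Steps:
s(N, m) = -57 (s(N, m) = -9 + 8*(-6) = -9 - 48 = -57)
(-19003 + s(15, -171)) - 31389 = (-19003 - 57) - 31389 = -19060 - 31389 = -50449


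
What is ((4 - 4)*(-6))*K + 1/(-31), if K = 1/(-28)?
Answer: -1/31 ≈ -0.032258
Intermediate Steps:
K = -1/28 ≈ -0.035714
((4 - 4)*(-6))*K + 1/(-31) = ((4 - 4)*(-6))*(-1/28) + 1/(-31) = (0*(-6))*(-1/28) - 1/31 = 0*(-1/28) - 1/31 = 0 - 1/31 = -1/31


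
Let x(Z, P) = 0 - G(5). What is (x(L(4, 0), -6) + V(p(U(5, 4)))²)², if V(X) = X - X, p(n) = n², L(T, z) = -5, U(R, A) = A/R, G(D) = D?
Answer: 25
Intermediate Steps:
x(Z, P) = -5 (x(Z, P) = 0 - 1*5 = 0 - 5 = -5)
V(X) = 0
(x(L(4, 0), -6) + V(p(U(5, 4)))²)² = (-5 + 0²)² = (-5 + 0)² = (-5)² = 25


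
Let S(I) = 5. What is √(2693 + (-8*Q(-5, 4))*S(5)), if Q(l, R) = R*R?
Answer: √2053 ≈ 45.310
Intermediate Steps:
Q(l, R) = R²
√(2693 + (-8*Q(-5, 4))*S(5)) = √(2693 - 8*4²*5) = √(2693 - 8*16*5) = √(2693 - 128*5) = √(2693 - 640) = √2053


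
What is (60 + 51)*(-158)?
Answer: -17538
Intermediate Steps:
(60 + 51)*(-158) = 111*(-158) = -17538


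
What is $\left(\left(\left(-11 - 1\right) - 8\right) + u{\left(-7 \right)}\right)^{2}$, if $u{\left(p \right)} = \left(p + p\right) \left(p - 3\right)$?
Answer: $14400$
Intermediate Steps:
$u{\left(p \right)} = 2 p \left(-3 + p\right)$
$\left(\left(\left(-11 - 1\right) - 8\right) + u{\left(-7 \right)}\right)^{2} = \left(\left(\left(-11 - 1\right) - 8\right) + 2 \left(-7\right) \left(-3 - 7\right)\right)^{2} = \left(\left(-12 - 8\right) + 2 \left(-7\right) \left(-10\right)\right)^{2} = \left(-20 + 140\right)^{2} = 120^{2} = 14400$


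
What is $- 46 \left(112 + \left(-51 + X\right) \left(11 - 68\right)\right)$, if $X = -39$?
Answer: $-241132$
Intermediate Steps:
$- 46 \left(112 + \left(-51 + X\right) \left(11 - 68\right)\right) = - 46 \left(112 + \left(-51 - 39\right) \left(11 - 68\right)\right) = - 46 \left(112 - -5130\right) = - 46 \left(112 + 5130\right) = \left(-46\right) 5242 = -241132$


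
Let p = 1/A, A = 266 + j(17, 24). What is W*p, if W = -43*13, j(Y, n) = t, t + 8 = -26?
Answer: -559/232 ≈ -2.4095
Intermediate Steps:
t = -34 (t = -8 - 26 = -34)
j(Y, n) = -34
W = -559
A = 232 (A = 266 - 34 = 232)
p = 1/232 ≈ 0.0043103
W*p = -559*1/232 = -559/232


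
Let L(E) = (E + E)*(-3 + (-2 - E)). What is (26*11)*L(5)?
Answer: -28600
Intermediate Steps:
L(E) = 2*E*(-5 - E) (L(E) = (2*E)*(-5 - E) = 2*E*(-5 - E))
(26*11)*L(5) = (26*11)*(-2*5*(5 + 5)) = 286*(-2*5*10) = 286*(-100) = -28600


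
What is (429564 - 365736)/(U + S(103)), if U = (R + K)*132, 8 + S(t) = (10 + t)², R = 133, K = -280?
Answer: -63828/6643 ≈ -9.6083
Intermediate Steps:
S(t) = -8 + (10 + t)²
U = -19404 (U = (133 - 280)*132 = -147*132 = -19404)
(429564 - 365736)/(U + S(103)) = (429564 - 365736)/(-19404 + (-8 + (10 + 103)²)) = 63828/(-19404 + (-8 + 113²)) = 63828/(-19404 + (-8 + 12769)) = 63828/(-19404 + 12761) = 63828/(-6643) = 63828*(-1/6643) = -63828/6643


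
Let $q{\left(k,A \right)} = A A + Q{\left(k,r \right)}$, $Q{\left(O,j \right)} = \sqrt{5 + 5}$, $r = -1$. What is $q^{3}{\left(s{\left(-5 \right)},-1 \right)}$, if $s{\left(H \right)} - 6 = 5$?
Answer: $\left(1 + \sqrt{10}\right)^{3} \approx 72.11$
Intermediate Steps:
$Q{\left(O,j \right)} = \sqrt{10}$
$s{\left(H \right)} = 11$ ($s{\left(H \right)} = 6 + 5 = 11$)
$q{\left(k,A \right)} = \sqrt{10} + A^{2}$ ($q{\left(k,A \right)} = A A + \sqrt{10} = A^{2} + \sqrt{10} = \sqrt{10} + A^{2}$)
$q^{3}{\left(s{\left(-5 \right)},-1 \right)} = \left(\sqrt{10} + \left(-1\right)^{2}\right)^{3} = \left(\sqrt{10} + 1\right)^{3} = \left(1 + \sqrt{10}\right)^{3}$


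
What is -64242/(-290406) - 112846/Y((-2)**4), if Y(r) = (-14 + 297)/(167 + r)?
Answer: -999517211937/13697483 ≈ -72971.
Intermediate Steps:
Y(r) = 283/(167 + r)
-64242/(-290406) - 112846/Y((-2)**4) = -64242/(-290406) - 112846/(283/(167 + (-2)**4)) = -64242*(-1/290406) - 112846/(283/(167 + 16)) = 10707/48401 - 112846/(283/183) = 10707/48401 - 112846/(283*(1/183)) = 10707/48401 - 112846/283/183 = 10707/48401 - 112846*183/283 = 10707/48401 - 20650818/283 = -999517211937/13697483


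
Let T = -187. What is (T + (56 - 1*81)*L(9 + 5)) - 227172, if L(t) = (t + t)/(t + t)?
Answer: -227384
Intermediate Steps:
L(t) = 1 (L(t) = (2*t)/((2*t)) = (2*t)*(1/(2*t)) = 1)
(T + (56 - 1*81)*L(9 + 5)) - 227172 = (-187 + (56 - 1*81)*1) - 227172 = (-187 + (56 - 81)*1) - 227172 = (-187 - 25*1) - 227172 = (-187 - 25) - 227172 = -212 - 227172 = -227384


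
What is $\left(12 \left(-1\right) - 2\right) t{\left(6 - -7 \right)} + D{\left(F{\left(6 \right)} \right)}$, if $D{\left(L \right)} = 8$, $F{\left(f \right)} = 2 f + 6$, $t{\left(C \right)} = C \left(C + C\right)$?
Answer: $-4724$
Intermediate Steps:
$t{\left(C \right)} = 2 C^{2}$ ($t{\left(C \right)} = C 2 C = 2 C^{2}$)
$F{\left(f \right)} = 6 + 2 f$
$\left(12 \left(-1\right) - 2\right) t{\left(6 - -7 \right)} + D{\left(F{\left(6 \right)} \right)} = \left(12 \left(-1\right) - 2\right) 2 \left(6 - -7\right)^{2} + 8 = \left(-12 - 2\right) 2 \left(6 + 7\right)^{2} + 8 = - 14 \cdot 2 \cdot 13^{2} + 8 = - 14 \cdot 2 \cdot 169 + 8 = \left(-14\right) 338 + 8 = -4732 + 8 = -4724$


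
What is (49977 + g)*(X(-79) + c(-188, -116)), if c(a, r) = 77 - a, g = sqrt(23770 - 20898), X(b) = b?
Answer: 9295722 + 372*sqrt(718) ≈ 9.3057e+6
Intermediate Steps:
g = 2*sqrt(718) (g = sqrt(2872) = 2*sqrt(718) ≈ 53.591)
(49977 + g)*(X(-79) + c(-188, -116)) = (49977 + 2*sqrt(718))*(-79 + (77 - 1*(-188))) = (49977 + 2*sqrt(718))*(-79 + (77 + 188)) = (49977 + 2*sqrt(718))*(-79 + 265) = (49977 + 2*sqrt(718))*186 = 9295722 + 372*sqrt(718)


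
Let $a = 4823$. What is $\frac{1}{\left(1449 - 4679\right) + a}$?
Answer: $\frac{1}{1593} \approx 0.00062775$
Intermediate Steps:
$\frac{1}{\left(1449 - 4679\right) + a} = \frac{1}{\left(1449 - 4679\right) + 4823} = \frac{1}{-3230 + 4823} = \frac{1}{1593}$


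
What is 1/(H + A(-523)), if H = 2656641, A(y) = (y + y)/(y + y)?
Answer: 1/2656642 ≈ 3.7641e-7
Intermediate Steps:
A(y) = 1 (A(y) = (2*y)/((2*y)) = (2*y)*(1/(2*y)) = 1)
1/(H + A(-523)) = 1/(2656641 + 1) = 1/2656642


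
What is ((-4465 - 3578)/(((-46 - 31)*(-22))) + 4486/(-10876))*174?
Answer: -295411458/328999 ≈ -897.91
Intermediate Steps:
((-4465 - 3578)/(((-46 - 31)*(-22))) + 4486/(-10876))*174 = (-8043/((-77*(-22))) + 4486*(-1/10876))*174 = (-8043/1694 - 2243/5438)*174 = (-8043*1/1694 - 2243/5438)*174 = (-1149/242 - 2243/5438)*174 = -1697767/328999*174 = -295411458/328999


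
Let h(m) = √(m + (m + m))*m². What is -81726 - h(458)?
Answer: -81726 - 209764*√1374 ≈ -7.8572e+6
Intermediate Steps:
h(m) = √3*m^(5/2) (h(m) = √(m + 2*m)*m² = √(3*m)*m² = (√3*√m)*m² = √3*m^(5/2))
-81726 - h(458) = -81726 - √3*458^(5/2) = -81726 - √3*209764*√458 = -81726 - 209764*√1374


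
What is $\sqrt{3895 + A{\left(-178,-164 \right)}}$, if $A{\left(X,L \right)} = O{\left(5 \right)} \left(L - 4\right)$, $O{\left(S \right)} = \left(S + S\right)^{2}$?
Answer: $i \sqrt{12905} \approx 113.6 i$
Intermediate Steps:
$O{\left(S \right)} = 4 S^{2}$ ($O{\left(S \right)} = \left(2 S\right)^{2} = 4 S^{2}$)
$A{\left(X,L \right)} = -400 + 100 L$ ($A{\left(X,L \right)} = 4 \cdot 5^{2} \left(L - 4\right) = 4 \cdot 25 \left(-4 + L\right) = 100 \left(-4 + L\right) = -400 + 100 L$)
$\sqrt{3895 + A{\left(-178,-164 \right)}} = \sqrt{3895 + \left(-400 + 100 \left(-164\right)\right)} = \sqrt{3895 - 16800} = \sqrt{-12905} = i \sqrt{12905}$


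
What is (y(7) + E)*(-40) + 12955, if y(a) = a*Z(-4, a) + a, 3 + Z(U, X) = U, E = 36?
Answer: 13195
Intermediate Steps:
Z(U, X) = -3 + U
y(a) = -6*a (y(a) = a*(-3 - 4) + a = a*(-7) + a = -7*a + a = -6*a)
(y(7) + E)*(-40) + 12955 = (-6*7 + 36)*(-40) + 12955 = (-42 + 36)*(-40) + 12955 = -6*(-40) + 12955 = 240 + 12955 = 13195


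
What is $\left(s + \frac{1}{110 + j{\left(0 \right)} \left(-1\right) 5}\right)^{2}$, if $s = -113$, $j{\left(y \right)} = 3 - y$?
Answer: $\frac{115218756}{9025} \approx 12767.0$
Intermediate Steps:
$\left(s + \frac{1}{110 + j{\left(0 \right)} \left(-1\right) 5}\right)^{2} = \left(-113 + \frac{1}{110 + \left(3 - 0\right) \left(-1\right) 5}\right)^{2} = \left(-113 + \frac{1}{110 + \left(3 + 0\right) \left(-1\right) 5}\right)^{2} = \left(-113 + \frac{1}{110 + 3 \left(-1\right) 5}\right)^{2} = \left(-113 + \frac{1}{110 - 15}\right)^{2} = \left(-113 + \frac{1}{95}\right)^{2} = \left(- \frac{10734}{95}\right)^{2} = \frac{115218756}{9025}$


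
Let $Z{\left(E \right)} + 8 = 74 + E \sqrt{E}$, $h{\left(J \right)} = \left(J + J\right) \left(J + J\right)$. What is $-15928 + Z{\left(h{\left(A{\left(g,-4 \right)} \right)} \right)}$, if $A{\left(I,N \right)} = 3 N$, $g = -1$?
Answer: $-2038$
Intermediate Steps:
$h{\left(J \right)} = 4 J^{2}$ ($h{\left(J \right)} = 2 J 2 J = 4 J^{2}$)
$Z{\left(E \right)} = 66 + E^{\frac{3}{2}}$ ($Z{\left(E \right)} = -8 + \left(74 + E \sqrt{E}\right) = -8 + \left(74 + E^{\frac{3}{2}}\right) = 66 + E^{\frac{3}{2}}$)
$-15928 + Z{\left(h{\left(A{\left(g,-4 \right)} \right)} \right)} = -15928 + \left(66 + \left(4 \left(3 \left(-4\right)\right)^{2}\right)^{\frac{3}{2}}\right) = -15928 + \left(66 + \left(4 \left(-12\right)^{2}\right)^{\frac{3}{2}}\right) = -15928 + \left(66 + \left(4 \cdot 144\right)^{\frac{3}{2}}\right) = -15928 + \left(66 + 576^{\frac{3}{2}}\right) = -15928 + \left(66 + 13824\right) = -15928 + 13890 = -2038$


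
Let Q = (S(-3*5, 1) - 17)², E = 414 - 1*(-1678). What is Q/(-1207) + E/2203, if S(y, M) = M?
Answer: 1961076/2659021 ≈ 0.73752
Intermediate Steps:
E = 2092 (E = 414 + 1678 = 2092)
Q = 256 (Q = (1 - 17)² = (-16)² = 256)
Q/(-1207) + E/2203 = 256/(-1207) + 2092/2203 = 256*(-1/1207) + 2092*(1/2203) = -256/1207 + 2092/2203 = 1961076/2659021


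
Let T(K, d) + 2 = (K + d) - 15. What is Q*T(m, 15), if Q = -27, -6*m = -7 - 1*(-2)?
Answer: 63/2 ≈ 31.500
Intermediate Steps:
m = 5/6 (m = -(-7 - 1*(-2))/6 = -(-7 + 2)/6 = -1/6*(-5) = 5/6 ≈ 0.83333)
T(K, d) = -17 + K + d (T(K, d) = -2 + ((K + d) - 15) = -2 + (-15 + K + d) = -17 + K + d)
Q*T(m, 15) = -27*(-17 + 5/6 + 15) = -27*(-7/6) = 63/2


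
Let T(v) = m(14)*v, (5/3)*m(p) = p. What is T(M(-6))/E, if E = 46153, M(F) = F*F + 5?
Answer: 1722/230765 ≈ 0.0074621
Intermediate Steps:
M(F) = 5 + F**2 (M(F) = F**2 + 5 = 5 + F**2)
m(p) = 3*p/5
T(v) = 42*v/5 (T(v) = ((3/5)*14)*v = 42*v/5)
T(M(-6))/E = (42*(5 + (-6)**2)/5)/46153 = (42*(5 + 36)/5)*(1/46153) = ((42/5)*41)*(1/46153) = (1722/5)*(1/46153) = 1722/230765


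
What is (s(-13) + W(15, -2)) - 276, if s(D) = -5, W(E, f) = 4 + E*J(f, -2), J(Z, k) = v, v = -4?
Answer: -337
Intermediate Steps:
J(Z, k) = -4
W(E, f) = 4 - 4*E (W(E, f) = 4 + E*(-4) = 4 - 4*E)
(s(-13) + W(15, -2)) - 276 = (-5 + (4 - 4*15)) - 276 = (-5 + (4 - 60)) - 276 = (-5 - 56) - 276 = -61 - 276 = -337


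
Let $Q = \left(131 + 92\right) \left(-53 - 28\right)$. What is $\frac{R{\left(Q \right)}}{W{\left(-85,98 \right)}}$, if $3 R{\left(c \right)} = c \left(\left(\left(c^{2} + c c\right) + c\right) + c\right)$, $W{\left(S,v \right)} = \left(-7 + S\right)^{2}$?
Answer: $- \frac{982187384013}{2116} \approx -4.6417 \cdot 10^{8}$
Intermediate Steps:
$Q = -18063$ ($Q = 223 \left(-81\right) = -18063$)
$R{\left(c \right)} = \frac{c \left(2 c + 2 c^{2}\right)}{3}$ ($R{\left(c \right)} = \frac{c \left(\left(\left(c^{2} + c c\right) + c\right) + c\right)}{3} = \frac{c \left(\left(\left(c^{2} + c^{2}\right) + c\right) + c\right)}{3} = \frac{c \left(\left(2 c^{2} + c\right) + c\right)}{3} = \frac{c \left(\left(c + 2 c^{2}\right) + c\right)}{3} = \frac{c \left(2 c + 2 c^{2}\right)}{3}$)
$\frac{R{\left(Q \right)}}{W{\left(-85,98 \right)}} = \frac{\frac{2}{3} \left(-18063\right)^{2} \left(1 - 18063\right)}{\left(-7 - 85\right)^{2}} = \frac{\frac{2}{3} \cdot 326271969 \left(-18062\right)}{\left(-92\right)^{2}} = - \frac{3928749536052}{8464} = \left(-3928749536052\right) \frac{1}{8464} = - \frac{982187384013}{2116}$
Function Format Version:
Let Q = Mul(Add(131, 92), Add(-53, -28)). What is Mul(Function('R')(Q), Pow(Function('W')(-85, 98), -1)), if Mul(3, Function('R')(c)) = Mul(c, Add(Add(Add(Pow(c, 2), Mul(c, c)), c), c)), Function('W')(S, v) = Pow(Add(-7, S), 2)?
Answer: Rational(-982187384013, 2116) ≈ -4.6417e+8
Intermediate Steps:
Q = -18063 (Q = Mul(223, -81) = -18063)
Function('R')(c) = Mul(Rational(1, 3), c, Add(Mul(2, c), Mul(2, Pow(c, 2)))) (Function('R')(c) = Mul(Rational(1, 3), Mul(c, Add(Add(Add(Pow(c, 2), Mul(c, c)), c), c))) = Mul(Rational(1, 3), Mul(c, Add(Add(Add(Pow(c, 2), Pow(c, 2)), c), c))) = Mul(Rational(1, 3), Mul(c, Add(Add(Mul(2, Pow(c, 2)), c), c))) = Mul(Rational(1, 3), Mul(c, Add(Add(c, Mul(2, Pow(c, 2))), c))) = Mul(Rational(1, 3), Mul(c, Add(Mul(2, c), Mul(2, Pow(c, 2))))) = Mul(Rational(1, 3), c, Add(Mul(2, c), Mul(2, Pow(c, 2)))))
Mul(Function('R')(Q), Pow(Function('W')(-85, 98), -1)) = Mul(Mul(Rational(2, 3), Pow(-18063, 2), Add(1, -18063)), Pow(Pow(Add(-7, -85), 2), -1)) = Mul(Mul(Rational(2, 3), 326271969, -18062), Pow(Pow(-92, 2), -1)) = Mul(-3928749536052, Pow(8464, -1)) = Mul(-3928749536052, Rational(1, 8464)) = Rational(-982187384013, 2116)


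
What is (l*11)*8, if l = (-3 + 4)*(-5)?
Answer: -440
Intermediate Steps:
l = -5 (l = 1*(-5) = -5)
(l*11)*8 = -5*11*8 = -55*8 = -440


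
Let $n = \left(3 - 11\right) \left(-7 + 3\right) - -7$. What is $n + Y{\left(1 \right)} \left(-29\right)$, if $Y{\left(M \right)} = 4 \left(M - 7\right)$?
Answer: $735$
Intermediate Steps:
$Y{\left(M \right)} = -28 + 4 M$ ($Y{\left(M \right)} = 4 \left(-7 + M\right) = -28 + 4 M$)
$n = 39$ ($n = \left(-8\right) \left(-4\right) + 7 = 32 + 7 = 39$)
$n + Y{\left(1 \right)} \left(-29\right) = 39 + \left(-28 + 4 \cdot 1\right) \left(-29\right) = 39 + \left(-28 + 4\right) \left(-29\right) = 39 - -696 = 39 + 696 = 735$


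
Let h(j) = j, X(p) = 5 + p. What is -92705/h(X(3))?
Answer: -92705/8 ≈ -11588.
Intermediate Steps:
-92705/h(X(3)) = -92705/(5 + 3) = -92705/8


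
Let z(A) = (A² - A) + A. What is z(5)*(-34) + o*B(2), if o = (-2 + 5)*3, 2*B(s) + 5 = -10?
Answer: -1835/2 ≈ -917.50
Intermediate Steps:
B(s) = -15/2 (B(s) = -5/2 + (½)*(-10) = -5/2 - 5 = -15/2)
z(A) = A²
o = 9 (o = 3*3 = 9)
z(5)*(-34) + o*B(2) = 5²*(-34) + 9*(-15/2) = 25*(-34) - 135/2 = -850 - 135/2 = -1835/2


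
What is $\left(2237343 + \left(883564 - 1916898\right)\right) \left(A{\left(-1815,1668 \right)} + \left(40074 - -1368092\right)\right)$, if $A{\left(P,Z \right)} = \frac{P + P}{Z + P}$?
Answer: $\frac{83078239188096}{49} \approx 1.6955 \cdot 10^{12}$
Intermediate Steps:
$A{\left(P,Z \right)} = \frac{2 P}{P + Z}$
$\left(2237343 + \left(883564 - 1916898\right)\right) \left(A{\left(-1815,1668 \right)} + \left(40074 - -1368092\right)\right) = \left(2237343 + \left(883564 - 1916898\right)\right) \left(2 \left(-1815\right) \frac{1}{-1815 + 1668} + \left(40074 - -1368092\right)\right) = \left(2237343 - 1033334\right) \left(2 \left(-1815\right) \frac{1}{-147} + \left(40074 + 1368092\right)\right) = 1204009 \left(2 \left(-1815\right) \left(- \frac{1}{147}\right) + 1408166\right) = 1204009 \left(\frac{1210}{49} + 1408166\right) = 1204009 \cdot \frac{69001344}{49} = \frac{83078239188096}{49}$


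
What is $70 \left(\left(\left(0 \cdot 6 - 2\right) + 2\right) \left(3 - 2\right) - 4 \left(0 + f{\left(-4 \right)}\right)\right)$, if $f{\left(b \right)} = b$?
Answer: $1120$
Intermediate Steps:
$70 \left(\left(\left(0 \cdot 6 - 2\right) + 2\right) \left(3 - 2\right) - 4 \left(0 + f{\left(-4 \right)}\right)\right) = 70 \left(\left(\left(0 \cdot 6 - 2\right) + 2\right) \left(3 - 2\right) - 4 \left(0 - 4\right)\right) = 70 \left(\left(\left(0 - 2\right) + 2\right) 1 - -16\right) = 70 \left(\left(-2 + 2\right) 1 + 16\right) = 70 \left(0 \cdot 1 + 16\right) = 70 \left(0 + 16\right) = 70 \cdot 16 = 1120$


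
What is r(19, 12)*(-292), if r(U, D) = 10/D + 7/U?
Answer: -20002/57 ≈ -350.91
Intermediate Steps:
r(U, D) = 7/U + 10/D
r(19, 12)*(-292) = (7/19 + 10/12)*(-292) = (7*(1/19) + 10*(1/12))*(-292) = (7/19 + ⅚)*(-292) = (137/114)*(-292) = -20002/57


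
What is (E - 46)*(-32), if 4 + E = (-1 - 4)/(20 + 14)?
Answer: 27280/17 ≈ 1604.7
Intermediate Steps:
E = -141/34 (E = -4 + (-1 - 4)/(20 + 14) = -4 - 5/34 = -141/34 ≈ -4.1471)
(E - 46)*(-32) = (-141/34 - 46)*(-32) = -1705/34*(-32) = 27280/17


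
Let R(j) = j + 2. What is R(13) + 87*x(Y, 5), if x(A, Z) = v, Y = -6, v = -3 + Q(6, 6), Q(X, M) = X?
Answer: 276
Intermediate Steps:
R(j) = 2 + j
v = 3 (v = -3 + 6 = 3)
x(A, Z) = 3
R(13) + 87*x(Y, 5) = (2 + 13) + 87*3 = 15 + 261 = 276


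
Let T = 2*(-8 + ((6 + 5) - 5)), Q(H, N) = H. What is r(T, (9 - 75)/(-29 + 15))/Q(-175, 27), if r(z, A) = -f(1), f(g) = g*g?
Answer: 1/175 ≈ 0.0057143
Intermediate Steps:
f(g) = g**2
T = -4 (T = 2*(-8 + (11 - 5)) = 2*(-8 + 6) = 2*(-2) = -4)
r(z, A) = -1 (r(z, A) = -1*1**2 = -1*1 = -1)
r(T, (9 - 75)/(-29 + 15))/Q(-175, 27) = -1/(-175) = -1*(-1/175) = 1/175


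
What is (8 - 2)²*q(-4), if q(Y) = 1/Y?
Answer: -9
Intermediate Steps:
q(Y) = 1/Y
(8 - 2)²*q(-4) = (8 - 2)²/(-4) = 6²*(-¼) = 36*(-¼) = -9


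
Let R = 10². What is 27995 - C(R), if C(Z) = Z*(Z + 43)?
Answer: 13695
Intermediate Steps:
R = 100
C(Z) = Z*(43 + Z)
27995 - C(R) = 27995 - 100*(43 + 100) = 27995 - 100*143 = 27995 - 1*14300 = 27995 - 14300 = 13695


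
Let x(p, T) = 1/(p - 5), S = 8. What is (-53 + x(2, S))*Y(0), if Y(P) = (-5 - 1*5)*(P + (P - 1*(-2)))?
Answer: 3200/3 ≈ 1066.7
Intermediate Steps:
Y(P) = -20 - 20*P (Y(P) = (-5 - 5)*(P + (P + 2)) = -10*(P + (2 + P)) = -10*(2 + 2*P) = -20 - 20*P)
x(p, T) = 1/(-5 + p)
(-53 + x(2, S))*Y(0) = (-53 + 1/(-5 + 2))*(-20 - 20*0) = (-53 + 1/(-3))*(-20 + 0) = (-53 - 1/3)*(-20) = -160/3*(-20) = 3200/3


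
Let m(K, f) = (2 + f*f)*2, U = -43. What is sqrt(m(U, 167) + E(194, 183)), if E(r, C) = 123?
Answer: sqrt(55905) ≈ 236.44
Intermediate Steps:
m(K, f) = 4 + 2*f**2 (m(K, f) = (2 + f**2)*2 = 4 + 2*f**2)
sqrt(m(U, 167) + E(194, 183)) = sqrt((4 + 2*167**2) + 123) = sqrt((4 + 2*27889) + 123) = sqrt((4 + 55778) + 123) = sqrt(55782 + 123) = sqrt(55905)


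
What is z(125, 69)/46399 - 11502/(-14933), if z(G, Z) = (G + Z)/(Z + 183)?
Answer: 67245292049/87302409642 ≈ 0.77026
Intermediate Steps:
z(G, Z) = (G + Z)/(183 + Z)
z(125, 69)/46399 - 11502/(-14933) = ((125 + 69)/(183 + 69))/46399 - 11502/(-14933) = (194/252)*(1/46399) - 11502*(-1/14933) = ((1/252)*194)*(1/46399) + 11502/14933 = (97/126)*(1/46399) + 11502/14933 = 97/5846274 + 11502/14933 = 67245292049/87302409642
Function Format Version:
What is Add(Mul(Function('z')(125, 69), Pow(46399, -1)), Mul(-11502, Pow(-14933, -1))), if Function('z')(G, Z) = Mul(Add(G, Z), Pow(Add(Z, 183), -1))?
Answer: Rational(67245292049, 87302409642) ≈ 0.77026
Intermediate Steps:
Function('z')(G, Z) = Mul(Pow(Add(183, Z), -1), Add(G, Z)) (Function('z')(G, Z) = Mul(Add(G, Z), Pow(Add(183, Z), -1)) = Mul(Pow(Add(183, Z), -1), Add(G, Z)))
Add(Mul(Function('z')(125, 69), Pow(46399, -1)), Mul(-11502, Pow(-14933, -1))) = Add(Mul(Mul(Pow(Add(183, 69), -1), Add(125, 69)), Pow(46399, -1)), Mul(-11502, Pow(-14933, -1))) = Add(Mul(Mul(Pow(252, -1), 194), Rational(1, 46399)), Mul(-11502, Rational(-1, 14933))) = Add(Mul(Mul(Rational(1, 252), 194), Rational(1, 46399)), Rational(11502, 14933)) = Add(Mul(Rational(97, 126), Rational(1, 46399)), Rational(11502, 14933)) = Add(Rational(97, 5846274), Rational(11502, 14933)) = Rational(67245292049, 87302409642)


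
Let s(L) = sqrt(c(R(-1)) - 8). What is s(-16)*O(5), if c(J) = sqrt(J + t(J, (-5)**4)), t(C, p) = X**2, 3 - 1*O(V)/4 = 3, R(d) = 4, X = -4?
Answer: 0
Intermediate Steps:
O(V) = 0 (O(V) = 12 - 4*3 = 12 - 12 = 0)
t(C, p) = 16 (t(C, p) = (-4)**2 = 16)
c(J) = sqrt(16 + J) (c(J) = sqrt(J + 16) = sqrt(16 + J))
s(L) = sqrt(-8 + 2*sqrt(5)) (s(L) = sqrt(sqrt(16 + 4) - 8) = sqrt(sqrt(20) - 8) = sqrt(2*sqrt(5) - 8) = sqrt(-8 + 2*sqrt(5)))
s(-16)*O(5) = sqrt(-8 + 2*sqrt(5))*0 = 0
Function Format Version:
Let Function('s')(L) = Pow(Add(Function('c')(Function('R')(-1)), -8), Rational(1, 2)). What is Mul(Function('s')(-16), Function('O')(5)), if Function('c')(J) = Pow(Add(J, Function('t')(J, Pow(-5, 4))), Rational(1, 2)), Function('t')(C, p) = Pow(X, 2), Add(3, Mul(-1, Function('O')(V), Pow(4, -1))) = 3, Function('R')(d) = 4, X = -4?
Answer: 0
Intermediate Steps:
Function('O')(V) = 0 (Function('O')(V) = Add(12, Mul(-4, 3)) = Add(12, -12) = 0)
Function('t')(C, p) = 16 (Function('t')(C, p) = Pow(-4, 2) = 16)
Function('c')(J) = Pow(Add(16, J), Rational(1, 2)) (Function('c')(J) = Pow(Add(J, 16), Rational(1, 2)) = Pow(Add(16, J), Rational(1, 2)))
Function('s')(L) = Pow(Add(-8, Mul(2, Pow(5, Rational(1, 2)))), Rational(1, 2)) (Function('s')(L) = Pow(Add(Pow(Add(16, 4), Rational(1, 2)), -8), Rational(1, 2)) = Pow(Add(Pow(20, Rational(1, 2)), -8), Rational(1, 2)) = Pow(Add(Mul(2, Pow(5, Rational(1, 2))), -8), Rational(1, 2)) = Pow(Add(-8, Mul(2, Pow(5, Rational(1, 2)))), Rational(1, 2)))
Mul(Function('s')(-16), Function('O')(5)) = Mul(Pow(Add(-8, Mul(2, Pow(5, Rational(1, 2)))), Rational(1, 2)), 0) = 0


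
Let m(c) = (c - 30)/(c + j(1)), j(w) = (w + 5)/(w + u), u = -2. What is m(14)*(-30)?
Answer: 60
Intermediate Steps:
j(w) = (5 + w)/(-2 + w) (j(w) = (w + 5)/(w - 2) = (5 + w)/(-2 + w))
m(c) = (-30 + c)/(-6 + c) (m(c) = (c - 30)/(c + (5 + 1)/(-2 + 1)) = (-30 + c)/(c + 6/(-1)) = (-30 + c)/(c - 1*6) = (-30 + c)/(c - 6) = (-30 + c)/(-6 + c))
m(14)*(-30) = ((-30 + 14)/(-6 + 14))*(-30) = (-16/8)*(-30) = ((⅛)*(-16))*(-30) = -2*(-30) = 60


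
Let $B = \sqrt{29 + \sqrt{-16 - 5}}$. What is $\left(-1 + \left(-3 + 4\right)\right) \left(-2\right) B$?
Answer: $0$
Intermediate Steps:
$B = \sqrt{29 + i \sqrt{21}}$ ($B = \sqrt{29 + \sqrt{-21}} = \sqrt{29 + i \sqrt{21}} \approx 5.4018 + 0.42417 i$)
$\left(-1 + \left(-3 + 4\right)\right) \left(-2\right) B = \left(-1 + \left(-3 + 4\right)\right) \left(-2\right) \sqrt{29 + i \sqrt{21}} = \left(-1 + 1\right) \left(-2\right) \sqrt{29 + i \sqrt{21}} = 0 \left(-2\right) \sqrt{29 + i \sqrt{21}} = 0 \sqrt{29 + i \sqrt{21}} = 0$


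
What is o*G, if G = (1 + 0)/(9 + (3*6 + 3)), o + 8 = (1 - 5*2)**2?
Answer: 73/30 ≈ 2.4333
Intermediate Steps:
o = 73 (o = -8 + (1 - 5*2)**2 = -8 + (1 - 10)**2 = -8 + (-9)**2 = -8 + 81 = 73)
G = 1/30 (G = 1/(9 + (18 + 3)) = 1/(9 + 21) = 1/30 ≈ 0.033333)
o*G = 73*(1/30) = 73/30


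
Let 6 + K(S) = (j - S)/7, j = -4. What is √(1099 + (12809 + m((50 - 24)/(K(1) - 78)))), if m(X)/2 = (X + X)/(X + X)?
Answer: √13910 ≈ 117.94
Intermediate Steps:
K(S) = -46/7 - S/7 (K(S) = -6 + (-4 - S)/7 = -6 + (-4 - S)*(⅐) = -6 + (-4/7 - S/7) = -46/7 - S/7)
m(X) = 2 (m(X) = 2*((X + X)/(X + X)) = 2*((2*X)/((2*X))) = 2*((2*X)*(1/(2*X))) = 2*1 = 2)
√(1099 + (12809 + m((50 - 24)/(K(1) - 78)))) = √(1099 + (12809 + 2)) = √(1099 + 12811) = √13910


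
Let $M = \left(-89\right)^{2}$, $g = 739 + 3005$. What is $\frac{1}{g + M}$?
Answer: $\frac{1}{11665} \approx 8.5726 \cdot 10^{-5}$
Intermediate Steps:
$g = 3744$
$M = 7921$
$\frac{1}{g + M} = \frac{1}{3744 + 7921} = \frac{1}{11665}$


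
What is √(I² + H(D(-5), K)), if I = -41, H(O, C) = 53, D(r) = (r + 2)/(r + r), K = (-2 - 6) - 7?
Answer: 17*√6 ≈ 41.641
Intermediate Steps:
K = -15 (K = -8 - 7 = -15)
D(r) = (2 + r)/(2*r) (D(r) = (2 + r)/((2*r)) = (2 + r)*(1/(2*r)) = (2 + r)/(2*r))
√(I² + H(D(-5), K)) = √((-41)² + 53) = √(1681 + 53) = √1734 = 17*√6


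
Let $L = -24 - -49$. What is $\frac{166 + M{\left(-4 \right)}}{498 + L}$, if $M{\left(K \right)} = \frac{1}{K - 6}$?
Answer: $\frac{1659}{5230} \approx 0.31721$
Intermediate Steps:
$L = 25$ ($L = -24 + 49 = 25$)
$M{\left(K \right)} = \frac{1}{-6 + K}$
$\frac{166 + M{\left(-4 \right)}}{498 + L} = \frac{166 + \frac{1}{-6 - 4}}{498 + 25} = \frac{166 + \frac{1}{-10}}{523} = \left(166 - \frac{1}{10}\right) \frac{1}{523} = \frac{1659}{10} \cdot \frac{1}{523} = \frac{1659}{5230}$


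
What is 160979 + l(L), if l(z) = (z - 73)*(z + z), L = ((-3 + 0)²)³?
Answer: 1117427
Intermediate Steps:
L = 729 (L = ((-3)²)³ = 9³ = 729)
l(z) = 2*z*(-73 + z) (l(z) = (-73 + z)*(2*z) = 2*z*(-73 + z))
160979 + l(L) = 160979 + 2*729*(-73 + 729) = 160979 + 2*729*656 = 160979 + 956448 = 1117427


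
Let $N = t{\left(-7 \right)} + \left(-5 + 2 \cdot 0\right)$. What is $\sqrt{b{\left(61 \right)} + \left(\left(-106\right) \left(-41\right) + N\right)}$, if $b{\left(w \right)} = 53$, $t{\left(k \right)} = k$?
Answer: $\sqrt{4387} \approx 66.234$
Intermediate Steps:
$N = -12$ ($N = -7 + \left(-5 + 2 \cdot 0\right) = -7 + \left(-5 + 0\right) = -7 - 5 = -12$)
$\sqrt{b{\left(61 \right)} + \left(\left(-106\right) \left(-41\right) + N\right)} = \sqrt{53 - -4334} = \sqrt{53 + \left(4346 - 12\right)} = \sqrt{53 + 4334} = \sqrt{4387}$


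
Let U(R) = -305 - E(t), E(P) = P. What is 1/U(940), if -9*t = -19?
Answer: -9/2764 ≈ -0.0032561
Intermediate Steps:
t = 19/9 (t = -⅑*(-19) = 19/9 ≈ 2.1111)
U(R) = -2764/9 (U(R) = -305 - 1*19/9 = -305 - 19/9 = -2764/9)
1/U(940) = 1/(-2764/9) = -9/2764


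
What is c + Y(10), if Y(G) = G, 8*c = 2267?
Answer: 2347/8 ≈ 293.38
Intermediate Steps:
c = 2267/8 (c = (1/8)*2267 = 2267/8 ≈ 283.38)
c + Y(10) = 2267/8 + 10 = 2347/8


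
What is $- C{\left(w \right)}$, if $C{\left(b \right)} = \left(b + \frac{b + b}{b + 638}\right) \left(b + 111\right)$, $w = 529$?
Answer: $- \frac{395776640}{1167} \approx -3.3914 \cdot 10^{5}$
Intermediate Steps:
$C{\left(b \right)} = \left(111 + b\right) \left(b + \frac{2 b}{638 + b}\right)$ ($C{\left(b \right)} = \left(b + \frac{2 b}{638 + b}\right) \left(111 + b\right) = \left(111 + b\right) \left(b + \frac{2 b}{638 + b}\right)$)
$- C{\left(w \right)} = - \frac{529 \left(71040 + 529^{2} + 751 \cdot 529\right)}{638 + 529} = - \frac{529 \left(71040 + 279841 + 397279\right)}{1167} = - \frac{529 \cdot 748160}{1167} = \left(-1\right) \frac{395776640}{1167} = - \frac{395776640}{1167}$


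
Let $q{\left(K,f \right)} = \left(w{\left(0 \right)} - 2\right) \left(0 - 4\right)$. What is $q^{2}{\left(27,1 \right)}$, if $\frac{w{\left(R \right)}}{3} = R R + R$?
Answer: $64$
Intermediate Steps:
$w{\left(R \right)} = 3 R + 3 R^{2}$ ($w{\left(R \right)} = 3 \left(R R + R\right) = 3 \left(R^{2} + R\right) = 3 \left(R + R^{2}\right) = 3 R + 3 R^{2}$)
$q{\left(K,f \right)} = 8$ ($q{\left(K,f \right)} = \left(3 \cdot 0 \left(1 + 0\right) - 2\right) \left(0 - 4\right) = \left(3 \cdot 0 \cdot 1 - 2\right) \left(-4\right) = \left(0 - 2\right) \left(-4\right) = \left(-2\right) \left(-4\right) = 8$)
$q^{2}{\left(27,1 \right)} = 8^{2} = 64$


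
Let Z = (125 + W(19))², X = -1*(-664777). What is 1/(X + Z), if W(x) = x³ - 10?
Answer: 1/49301453 ≈ 2.0283e-8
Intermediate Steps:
W(x) = -10 + x³
X = 664777
Z = 48636676 (Z = (125 + (-10 + 19³))² = (125 + (-10 + 6859))² = (125 + 6849)² = 6974² = 48636676)
1/(X + Z) = 1/(664777 + 48636676) = 1/49301453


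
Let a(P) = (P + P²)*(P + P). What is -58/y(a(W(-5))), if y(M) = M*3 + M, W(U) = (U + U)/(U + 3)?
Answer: -29/600 ≈ -0.048333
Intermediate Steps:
W(U) = 2*U/(3 + U) (W(U) = (2*U)/(3 + U) = 2*U/(3 + U))
a(P) = 2*P*(P + P²) (a(P) = (P + P²)*(2*P) = 2*P*(P + P²))
y(M) = 4*M (y(M) = 3*M + M = 4*M)
-58/y(a(W(-5))) = -58*(3 - 5)²/(800*(1 + 2*(-5)/(3 - 5))) = -58*1/(200*(1 + 2*(-5)/(-2))) = -58*1/(200*(1 + 2*(-5)*(-½))) = -58*1/(200*(1 + 5)) = -58/(4*(2*25*6)) = -58/(4*300) = -58/1200 = -58*1/1200 = -29/600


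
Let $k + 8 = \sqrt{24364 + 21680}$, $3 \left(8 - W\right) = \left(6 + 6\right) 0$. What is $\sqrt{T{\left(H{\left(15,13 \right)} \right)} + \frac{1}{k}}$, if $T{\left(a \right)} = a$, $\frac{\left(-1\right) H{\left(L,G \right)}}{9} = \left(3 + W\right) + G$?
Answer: $\frac{\sqrt{3458 - 2592 \sqrt{1279}}}{2 \sqrt{-4 + 3 \sqrt{1279}}} \approx 14.697 i$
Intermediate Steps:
$W = 8$ ($W = 8 - \frac{\left(6 + 6\right) 0}{3} = 8 - \frac{12 \cdot 0}{3} = 8 - 0 = 8 + 0 = 8$)
$H{\left(L,G \right)} = -99 - 9 G$ ($H{\left(L,G \right)} = - 9 \left(\left(3 + 8\right) + G\right) = - 9 \left(11 + G\right) = -99 - 9 G$)
$k = -8 + 6 \sqrt{1279}$ ($k = -8 + \sqrt{24364 + 21680} = -8 + \sqrt{46044} = -8 + 6 \sqrt{1279} \approx 206.58$)
$\sqrt{T{\left(H{\left(15,13 \right)} \right)} + \frac{1}{k}} = \sqrt{\left(-99 - 117\right) + \frac{1}{-8 + 6 \sqrt{1279}}} = \sqrt{-216 + \frac{1}{-8 + 6 \sqrt{1279}}}$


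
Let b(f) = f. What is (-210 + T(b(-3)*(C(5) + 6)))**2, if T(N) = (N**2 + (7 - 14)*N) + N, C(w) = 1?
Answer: 127449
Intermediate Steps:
T(N) = N**2 - 6*N (T(N) = (N**2 - 7*N) + N = N**2 - 6*N)
(-210 + T(b(-3)*(C(5) + 6)))**2 = (-210 + (-3*(1 + 6))*(-6 - 3*(1 + 6)))**2 = (-210 + (-3*7)*(-6 - 3*7))**2 = (-210 - 21*(-6 - 21))**2 = (-210 - 21*(-27))**2 = (-210 + 567)**2 = 357**2 = 127449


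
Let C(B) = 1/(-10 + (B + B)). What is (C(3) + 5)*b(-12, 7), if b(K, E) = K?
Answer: -57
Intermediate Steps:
C(B) = 1/(-10 + 2*B)
(C(3) + 5)*b(-12, 7) = (1/(2*(-5 + 3)) + 5)*(-12) = ((1/2)/(-2) + 5)*(-12) = ((1/2)*(-1/2) + 5)*(-12) = (-1/4 + 5)*(-12) = (19/4)*(-12) = -57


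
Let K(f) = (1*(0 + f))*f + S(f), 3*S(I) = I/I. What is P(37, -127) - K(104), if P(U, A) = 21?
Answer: -32386/3 ≈ -10795.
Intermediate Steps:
S(I) = ⅓ (S(I) = (I/I)/3 = (⅓)*1 = ⅓)
K(f) = ⅓ + f² (K(f) = (1*(0 + f))*f + ⅓ = (1*f)*f + ⅓ = f*f + ⅓ = f² + ⅓ = ⅓ + f²)
P(37, -127) - K(104) = 21 - (⅓ + 104²) = 21 - (⅓ + 10816) = 21 - 1*32449/3 = 21 - 32449/3 = -32386/3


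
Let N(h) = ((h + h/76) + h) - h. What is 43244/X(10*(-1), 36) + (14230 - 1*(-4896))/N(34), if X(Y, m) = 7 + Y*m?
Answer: 199949768/462077 ≈ 432.72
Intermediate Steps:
N(h) = 77*h/76 (N(h) = ((h + h*(1/76)) + h) - h = ((h + h/76) + h) - h = (77*h/76 + h) - h = 153*h/76 - h = 77*h/76)
43244/X(10*(-1), 36) + (14230 - 1*(-4896))/N(34) = 43244/(7 + (10*(-1))*36) + (14230 - 1*(-4896))/(((77/76)*34)) = 43244/(7 - 10*36) + (14230 + 4896)/(1309/38) = 43244/(7 - 360) + 19126*(38/1309) = 43244/(-353) + 726788/1309 = 43244*(-1/353) + 726788/1309 = -43244/353 + 726788/1309 = 199949768/462077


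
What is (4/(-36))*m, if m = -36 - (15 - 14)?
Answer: 37/9 ≈ 4.1111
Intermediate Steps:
m = -37 (m = -36 - 1*1 = -36 - 1 = -37)
(4/(-36))*m = (4/(-36))*(-37) = (4*(-1/36))*(-37) = -1/9*(-37) = 37/9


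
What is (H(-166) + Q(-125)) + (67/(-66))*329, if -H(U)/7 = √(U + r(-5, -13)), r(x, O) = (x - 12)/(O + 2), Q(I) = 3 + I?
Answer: -30095/66 - 21*I*√2211/11 ≈ -455.98 - 89.768*I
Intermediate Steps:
r(x, O) = (-12 + x)/(2 + O)
H(U) = -7*√(17/11 + U) (H(U) = -7*√(U + (-12 - 5)/(2 - 13)) = -7*√(U - 17/(-11)) = -7*√(U - 1/11*(-17)) = -7*√(U + 17/11) = -7*√(17/11 + U))
(H(-166) + Q(-125)) + (67/(-66))*329 = (-7*√(187 + 121*(-166))/11 + (3 - 125)) + (67/(-66))*329 = (-7*√(187 - 20086)/11 - 122) + (67*(-1/66))*329 = (-21*I*√2211/11 - 122) - 67/66*329 = (-21*I*√2211/11 - 122) - 22043/66 = (-122 - 21*I*√2211/11) - 22043/66 = -30095/66 - 21*I*√2211/11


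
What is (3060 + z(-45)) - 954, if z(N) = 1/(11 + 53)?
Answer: 134785/64 ≈ 2106.0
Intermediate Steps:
z(N) = 1/64
(3060 + z(-45)) - 954 = (3060 + 1/64) - 954 = 195841/64 - 954 = 134785/64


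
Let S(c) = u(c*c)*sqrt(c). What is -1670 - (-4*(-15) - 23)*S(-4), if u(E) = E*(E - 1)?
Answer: -1670 - 17760*I ≈ -1670.0 - 17760.0*I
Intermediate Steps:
u(E) = E*(-1 + E)
S(c) = c**(5/2)*(-1 + c**2) (S(c) = ((c*c)*(-1 + c*c))*sqrt(c) = (c**2*(-1 + c**2))*sqrt(c) = c**(5/2)*(-1 + c**2))
-1670 - (-4*(-15) - 23)*S(-4) = -1670 - (-4*(-15) - 23)*(-4)**(5/2)*(-1 + (-4)**2) = -1670 - (60 - 23)*(32*I)*(-1 + 16) = -1670 - 37*(32*I)*15 = -1670 - 37*480*I = -1670 - 17760*I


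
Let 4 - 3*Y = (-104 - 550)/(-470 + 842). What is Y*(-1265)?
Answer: -150535/62 ≈ -2428.0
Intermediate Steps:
Y = 119/62 (Y = 4/3 - (-104 - 550)/(3*(-470 + 842)) = 4/3 - (-218)/372 = 4/3 - ⅓*(-109/62) = 4/3 + 109/186 = 119/62 ≈ 1.9194)
Y*(-1265) = (119/62)*(-1265) = -150535/62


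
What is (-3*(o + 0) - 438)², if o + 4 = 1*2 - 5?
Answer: 173889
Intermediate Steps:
o = -7 (o = -4 + (1*2 - 5) = -4 + (2 - 5) = -4 - 3 = -7)
(-3*(o + 0) - 438)² = (-3*(-7 + 0) - 438)² = (-3*(-7) - 438)² = (21 - 438)² = (-417)² = 173889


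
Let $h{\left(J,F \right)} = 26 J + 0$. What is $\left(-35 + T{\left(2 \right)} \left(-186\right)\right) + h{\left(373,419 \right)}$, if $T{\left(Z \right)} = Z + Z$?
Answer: $8919$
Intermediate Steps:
$T{\left(Z \right)} = 2 Z$
$h{\left(J,F \right)} = 26 J$
$\left(-35 + T{\left(2 \right)} \left(-186\right)\right) + h{\left(373,419 \right)} = \left(-35 + 2 \cdot 2 \left(-186\right)\right) + 26 \cdot 373 = \left(-35 + 4 \left(-186\right)\right) + 9698 = \left(-35 - 744\right) + 9698 = -779 + 9698 = 8919$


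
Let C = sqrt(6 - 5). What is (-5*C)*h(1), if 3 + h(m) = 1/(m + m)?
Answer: 25/2 ≈ 12.500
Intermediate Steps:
h(m) = -3 + 1/(2*m) (h(m) = -3 + 1/(m + m) = -3 + 1/(2*m))
C = 1 (C = sqrt(1) = 1)
(-5*C)*h(1) = (-5*1)*(-3 + (1/2)/1) = -5*(-3 + (1/2)*1) = -5*(-3 + 1/2) = -5*(-5/2) = 25/2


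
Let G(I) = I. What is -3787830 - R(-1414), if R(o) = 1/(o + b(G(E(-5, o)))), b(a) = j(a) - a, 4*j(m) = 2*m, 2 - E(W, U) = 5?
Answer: -10700619748/2825 ≈ -3.7878e+6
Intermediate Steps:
E(W, U) = -3 (E(W, U) = 2 - 1*5 = 2 - 5 = -3)
j(m) = m/2 (j(m) = (2*m)/4 = m/2)
b(a) = -a/2 (b(a) = a/2 - a = -a/2)
R(o) = 1/(3/2 + o) (R(o) = 1/(o - ½*(-3)) = 1/(o + 3/2) = 1/(3/2 + o))
-3787830 - R(-1414) = -3787830 - 2/(3 + 2*(-1414)) = -3787830 - 2/(3 - 2828) = -3787830 - 2/(-2825) = -3787830 - 2*(-1)/2825 = -3787830 - 1*(-2/2825) = -3787830 + 2/2825 = -10700619748/2825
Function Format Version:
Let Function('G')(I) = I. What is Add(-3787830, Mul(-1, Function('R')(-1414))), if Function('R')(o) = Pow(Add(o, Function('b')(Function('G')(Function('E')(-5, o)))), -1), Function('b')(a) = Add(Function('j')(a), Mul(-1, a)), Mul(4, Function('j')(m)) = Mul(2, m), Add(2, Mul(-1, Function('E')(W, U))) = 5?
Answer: Rational(-10700619748, 2825) ≈ -3.7878e+6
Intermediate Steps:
Function('E')(W, U) = -3 (Function('E')(W, U) = Add(2, Mul(-1, 5)) = Add(2, -5) = -3)
Function('j')(m) = Mul(Rational(1, 2), m) (Function('j')(m) = Mul(Rational(1, 4), Mul(2, m)) = Mul(Rational(1, 2), m))
Function('b')(a) = Mul(Rational(-1, 2), a) (Function('b')(a) = Add(Mul(Rational(1, 2), a), Mul(-1, a)) = Mul(Rational(-1, 2), a))
Function('R')(o) = Pow(Add(Rational(3, 2), o), -1) (Function('R')(o) = Pow(Add(o, Mul(Rational(-1, 2), -3)), -1) = Pow(Add(o, Rational(3, 2)), -1) = Pow(Add(Rational(3, 2), o), -1))
Add(-3787830, Mul(-1, Function('R')(-1414))) = Add(-3787830, Mul(-1, Mul(2, Pow(Add(3, Mul(2, -1414)), -1)))) = Add(-3787830, Mul(-1, Mul(2, Pow(Add(3, -2828), -1)))) = Add(-3787830, Mul(-1, Mul(2, Pow(-2825, -1)))) = Add(-3787830, Mul(-1, Mul(2, Rational(-1, 2825)))) = Add(-3787830, Mul(-1, Rational(-2, 2825))) = Add(-3787830, Rational(2, 2825)) = Rational(-10700619748, 2825)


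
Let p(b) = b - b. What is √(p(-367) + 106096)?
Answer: 4*√6631 ≈ 325.72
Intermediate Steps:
p(b) = 0
√(p(-367) + 106096) = √(0 + 106096) = √106096 = 4*√6631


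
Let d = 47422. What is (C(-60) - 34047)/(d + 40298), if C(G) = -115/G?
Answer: -408541/1052640 ≈ -0.38811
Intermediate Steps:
(C(-60) - 34047)/(d + 40298) = (-115/(-60) - 34047)/(47422 + 40298) = (-115*(-1/60) - 34047)/87720 = (23/12 - 34047)*(1/87720) = -408541/12*1/87720 = -408541/1052640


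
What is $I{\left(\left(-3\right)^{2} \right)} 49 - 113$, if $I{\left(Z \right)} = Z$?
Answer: $328$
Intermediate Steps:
$I{\left(\left(-3\right)^{2} \right)} 49 - 113 = \left(-3\right)^{2} \cdot 49 - 113 = 9 \cdot 49 - 113 = 441 - 113 = 328$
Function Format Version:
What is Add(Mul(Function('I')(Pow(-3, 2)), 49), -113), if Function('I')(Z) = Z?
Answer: 328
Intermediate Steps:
Add(Mul(Function('I')(Pow(-3, 2)), 49), -113) = Add(Mul(Pow(-3, 2), 49), -113) = Add(Mul(9, 49), -113) = Add(441, -113) = 328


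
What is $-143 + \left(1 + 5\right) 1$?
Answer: $-137$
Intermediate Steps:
$-143 + \left(1 + 5\right) 1 = -143 + 6 \cdot 1 = -143 + 6 = -137$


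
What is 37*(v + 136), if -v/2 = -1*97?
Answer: 12210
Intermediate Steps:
v = 194 (v = -(-2)*97 = -2*(-97) = 194)
37*(v + 136) = 37*(194 + 136) = 37*330 = 12210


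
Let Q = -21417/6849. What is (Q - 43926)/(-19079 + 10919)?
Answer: 100290197/18629280 ≈ 5.3835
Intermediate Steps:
Q = -7139/2283 (Q = -21417*1/6849 = -7139/2283 ≈ -3.1270)
(Q - 43926)/(-19079 + 10919) = (-7139/2283 - 43926)/(-19079 + 10919) = -100290197/2283/(-8160) = -100290197/2283*(-1/8160) = 100290197/18629280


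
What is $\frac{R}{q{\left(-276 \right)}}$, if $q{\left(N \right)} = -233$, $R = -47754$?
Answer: $\frac{47754}{233} \approx 204.95$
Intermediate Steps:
$\frac{R}{q{\left(-276 \right)}} = - \frac{47754}{-233} = \left(-47754\right) \left(- \frac{1}{233}\right) = \frac{47754}{233}$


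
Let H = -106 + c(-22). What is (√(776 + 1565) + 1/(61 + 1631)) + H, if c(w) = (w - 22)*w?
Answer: 1458505/1692 + √2341 ≈ 910.38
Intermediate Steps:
c(w) = w*(-22 + w) (c(w) = (-22 + w)*w = w*(-22 + w))
H = 862 (H = -106 - 22*(-22 - 22) = -106 - 22*(-44) = -106 + 968 = 862)
(√(776 + 1565) + 1/(61 + 1631)) + H = (√(776 + 1565) + 1/(61 + 1631)) + 862 = (√2341 + 1/1692) + 862 = (1/1692 + √2341) + 862 = 1458505/1692 + √2341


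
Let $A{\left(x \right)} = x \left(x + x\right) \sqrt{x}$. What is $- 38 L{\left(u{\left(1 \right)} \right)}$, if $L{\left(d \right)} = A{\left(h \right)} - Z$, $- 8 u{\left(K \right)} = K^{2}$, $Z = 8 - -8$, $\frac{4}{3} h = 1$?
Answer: $608 - \frac{171 \sqrt{3}}{8} \approx 570.98$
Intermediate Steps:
$h = \frac{3}{4}$ ($h = \frac{3}{4} \cdot 1 = \frac{3}{4} \approx 0.75$)
$Z = 16$ ($Z = 8 + 8 = 16$)
$u{\left(K \right)} = - \frac{K^{2}}{8}$
$A{\left(x \right)} = 2 x^{\frac{5}{2}}$ ($A{\left(x \right)} = x 2 x \sqrt{x} = 2 x^{2} \sqrt{x} = 2 x^{\frac{5}{2}}$)
$L{\left(d \right)} = -16 + \frac{9 \sqrt{3}}{16}$ ($L{\left(d \right)} = 2 \left(\frac{3}{4}\right)^{\frac{5}{2}} - 16 = 2 \frac{9 \sqrt{3}}{32} - 16 = \frac{9 \sqrt{3}}{16} - 16 = -16 + \frac{9 \sqrt{3}}{16}$)
$- 38 L{\left(u{\left(1 \right)} \right)} = - 38 \left(-16 + \frac{9 \sqrt{3}}{16}\right) = 608 - \frac{171 \sqrt{3}}{8}$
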